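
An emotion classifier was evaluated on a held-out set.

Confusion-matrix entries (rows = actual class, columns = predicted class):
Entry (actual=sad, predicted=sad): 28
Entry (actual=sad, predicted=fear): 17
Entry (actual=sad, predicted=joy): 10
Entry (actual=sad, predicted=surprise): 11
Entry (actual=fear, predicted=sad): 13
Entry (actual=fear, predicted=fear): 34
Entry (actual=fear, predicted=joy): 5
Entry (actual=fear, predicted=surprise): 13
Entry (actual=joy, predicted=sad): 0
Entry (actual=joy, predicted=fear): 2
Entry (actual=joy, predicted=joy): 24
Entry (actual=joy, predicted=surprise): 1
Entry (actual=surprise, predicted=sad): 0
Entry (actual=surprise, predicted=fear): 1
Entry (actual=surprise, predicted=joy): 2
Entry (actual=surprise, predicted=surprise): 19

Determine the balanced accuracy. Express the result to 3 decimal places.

Balanced accuracy = mean of per-class recall.
  sad: recall = 28/66 = 0.4242
  fear: recall = 34/65 = 0.5231
  joy: recall = 24/27 = 0.8889
  surprise: recall = 19/22 = 0.8636
Mean = (0.4242 + 0.5231 + 0.8889 + 0.8636) / 4 = 0.675

0.675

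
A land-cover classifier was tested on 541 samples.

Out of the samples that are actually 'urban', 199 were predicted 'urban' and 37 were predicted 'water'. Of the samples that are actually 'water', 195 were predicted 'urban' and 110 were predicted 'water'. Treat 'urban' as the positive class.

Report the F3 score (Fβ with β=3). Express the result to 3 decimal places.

0.790

Fβ = (1+β²)·TP / ((1+β²)·TP + β²·FN + FP), with β²=9
= 10·199 / (10·199 + 9·37 + 195) = 0.790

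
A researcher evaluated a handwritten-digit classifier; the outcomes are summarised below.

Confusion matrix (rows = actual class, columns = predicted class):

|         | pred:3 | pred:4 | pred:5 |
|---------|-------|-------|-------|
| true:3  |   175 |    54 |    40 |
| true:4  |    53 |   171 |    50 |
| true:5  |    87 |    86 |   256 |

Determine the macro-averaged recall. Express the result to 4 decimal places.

0.6238

Per-class recall (TP/(TP+FN)):
  3: TP=175, FN=54+40=94 → 175/269 = 0.65056
  4: TP=171, FN=53+50=103 → 171/274 = 0.62409
  5: TP=256, FN=87+86=173 → 256/429 = 0.59674
Macro-recall = mean = (0.65056 + 0.62409 + 0.59674) / 3 = 0.6238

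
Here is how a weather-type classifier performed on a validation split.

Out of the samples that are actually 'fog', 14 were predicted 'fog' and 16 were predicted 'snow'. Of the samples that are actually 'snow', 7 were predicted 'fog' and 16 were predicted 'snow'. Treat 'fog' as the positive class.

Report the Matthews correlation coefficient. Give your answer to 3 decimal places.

MCC = (TP·TN − FP·FN) / √((TP+FP)(TP+FN)(TN+FP)(TN+FN))
Numerator = 14·16 − 7·16 = 112
Denominator = √(21·30·23·32) = √463680 = 680.9405
MCC = 112 / 680.9405 = 0.164

0.164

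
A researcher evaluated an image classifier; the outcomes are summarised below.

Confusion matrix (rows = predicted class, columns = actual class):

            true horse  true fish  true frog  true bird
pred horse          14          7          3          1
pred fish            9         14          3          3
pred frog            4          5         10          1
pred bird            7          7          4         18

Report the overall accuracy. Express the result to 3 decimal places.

Accuracy = trace / total = (14+14+10+18=56) / 110 = 56/110 = 0.509

0.509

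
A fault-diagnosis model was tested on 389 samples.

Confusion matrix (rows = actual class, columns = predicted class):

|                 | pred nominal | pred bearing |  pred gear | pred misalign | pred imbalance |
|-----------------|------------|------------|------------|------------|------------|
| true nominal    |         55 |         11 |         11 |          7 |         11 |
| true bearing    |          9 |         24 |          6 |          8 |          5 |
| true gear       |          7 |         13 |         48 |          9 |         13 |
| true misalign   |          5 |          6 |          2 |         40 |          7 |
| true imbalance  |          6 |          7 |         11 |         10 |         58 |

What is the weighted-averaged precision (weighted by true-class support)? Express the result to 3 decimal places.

0.588

Per-class precision (TP/(TP+FP)):
  nominal: TP=55, FP=9+7+5+6=27 → 55/82 = 0.6707
  bearing: TP=24, FP=11+13+6+7=37 → 24/61 = 0.3934
  gear: TP=48, FP=11+6+2+11=30 → 48/78 = 0.6154
  misalign: TP=40, FP=7+8+9+10=34 → 40/74 = 0.5405
  imbalance: TP=58, FP=11+5+13+7=36 → 58/94 = 0.6170
Weighted-precision = Σ (supportᵢ/N)·precisionᵢ with N=389: (95/389)·0.6707 + (52/389)·0.3934 + (90/389)·0.6154 + (60/389)·0.5405 + (92/389)·0.6170 = 0.588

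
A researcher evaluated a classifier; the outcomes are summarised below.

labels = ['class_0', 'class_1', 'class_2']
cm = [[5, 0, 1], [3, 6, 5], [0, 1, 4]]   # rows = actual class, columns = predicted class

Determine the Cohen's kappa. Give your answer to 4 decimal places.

0.4172

Observed agreement pₒ = trace/N = 15/25 = 0.60000
Expected agreement pₑ = Σ (rowᵢ·colᵢ)/N² = (6·8 + 14·7 + 5·10)/25² = 0.31360
κ = (pₒ − pₑ)/(1 − pₑ) = (0.60000 − 0.31360)/(1 − 0.31360) = 0.4172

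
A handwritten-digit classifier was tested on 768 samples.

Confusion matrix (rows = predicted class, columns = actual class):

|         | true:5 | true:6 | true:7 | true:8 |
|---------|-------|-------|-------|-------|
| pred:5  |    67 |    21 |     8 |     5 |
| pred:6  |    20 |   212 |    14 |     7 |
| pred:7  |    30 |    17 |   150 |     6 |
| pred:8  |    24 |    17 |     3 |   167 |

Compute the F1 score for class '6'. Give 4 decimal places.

0.8154

One-vs-rest for '6': TP = diagonal; FP = other classes predicted '6'; FN = '6' predicted as other.
F1 score = 2·TP/(2·TP+FP+FN).
6: TP=212, FP=20+14+7=41, FN=21+17+17=55 → 424/520 = 0.81538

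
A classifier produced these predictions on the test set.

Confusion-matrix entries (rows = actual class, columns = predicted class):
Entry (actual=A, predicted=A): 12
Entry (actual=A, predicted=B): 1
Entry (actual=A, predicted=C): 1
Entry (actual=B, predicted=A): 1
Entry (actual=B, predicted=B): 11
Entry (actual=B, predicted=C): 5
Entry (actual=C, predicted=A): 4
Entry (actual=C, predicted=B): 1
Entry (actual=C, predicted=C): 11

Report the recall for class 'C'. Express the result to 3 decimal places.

0.688

Treat 'C' as positive and all other classes as negative.
recall = TP/(TP+FN).
C: TP=11, FN=4+1=5 → 11/16 = 0.6875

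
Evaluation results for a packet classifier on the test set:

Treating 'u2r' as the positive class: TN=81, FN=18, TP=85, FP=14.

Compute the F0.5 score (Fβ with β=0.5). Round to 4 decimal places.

0.8517

Fβ = (1+β²)·TP / ((1+β²)·TP + β²·FN + FP), with β²=1/4
= 1.25·85 / (1.25·85 + 0.25·18 + 14) = 0.8517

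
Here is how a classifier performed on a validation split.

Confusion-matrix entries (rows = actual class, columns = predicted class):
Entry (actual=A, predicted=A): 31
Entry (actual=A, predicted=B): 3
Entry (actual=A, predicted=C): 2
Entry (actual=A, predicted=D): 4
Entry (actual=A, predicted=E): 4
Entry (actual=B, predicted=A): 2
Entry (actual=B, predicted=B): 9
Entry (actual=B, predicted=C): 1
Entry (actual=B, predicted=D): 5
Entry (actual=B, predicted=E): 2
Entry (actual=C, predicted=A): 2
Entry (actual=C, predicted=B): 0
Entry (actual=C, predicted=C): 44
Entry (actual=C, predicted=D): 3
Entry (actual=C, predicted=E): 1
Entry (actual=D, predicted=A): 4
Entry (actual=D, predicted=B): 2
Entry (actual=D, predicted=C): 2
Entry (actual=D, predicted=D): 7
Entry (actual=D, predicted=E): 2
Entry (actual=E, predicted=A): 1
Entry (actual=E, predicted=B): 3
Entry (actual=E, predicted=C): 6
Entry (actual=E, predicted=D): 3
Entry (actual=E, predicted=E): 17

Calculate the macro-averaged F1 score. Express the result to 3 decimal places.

Per-class F1 score (2·TP/(2·TP+FP+FN)):
  A: TP=31, FP=2+2+4+1=9, FN=3+2+4+4=13 → 62/84 = 0.7381
  B: TP=9, FP=3+0+2+3=8, FN=2+1+5+2=10 → 18/36 = 0.5000
  C: TP=44, FP=2+1+2+6=11, FN=2+0+3+1=6 → 88/105 = 0.8381
  D: TP=7, FP=4+5+3+3=15, FN=4+2+2+2=10 → 14/39 = 0.3590
  E: TP=17, FP=4+2+1+2=9, FN=1+3+6+3=13 → 34/56 = 0.6071
Macro-F1 score = mean = (0.7381 + 0.5000 + 0.8381 + 0.3590 + 0.6071) / 5 = 0.608

0.608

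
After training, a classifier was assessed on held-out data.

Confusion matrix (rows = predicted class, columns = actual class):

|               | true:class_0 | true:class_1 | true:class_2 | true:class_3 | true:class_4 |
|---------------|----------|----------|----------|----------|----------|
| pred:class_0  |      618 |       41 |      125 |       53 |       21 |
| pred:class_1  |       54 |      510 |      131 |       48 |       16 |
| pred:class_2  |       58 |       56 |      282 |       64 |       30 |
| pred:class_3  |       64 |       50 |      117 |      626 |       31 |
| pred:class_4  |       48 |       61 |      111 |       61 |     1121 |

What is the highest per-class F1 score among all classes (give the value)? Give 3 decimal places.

0.855

Per-class F1 score (2·TP/(2·TP+FP+FN)):
  class_0: TP=618, FP=41+125+53+21=240, FN=54+58+64+48=224 → 1236/1700 = 0.7271
  class_1: TP=510, FP=54+131+48+16=249, FN=41+56+50+61=208 → 1020/1477 = 0.6906
  class_2: TP=282, FP=58+56+64+30=208, FN=125+131+117+111=484 → 564/1256 = 0.4490
  class_3: TP=626, FP=64+50+117+31=262, FN=53+48+64+61=226 → 1252/1740 = 0.7195
  class_4: TP=1121, FP=48+61+111+61=281, FN=21+16+30+31=98 → 2242/2621 = 0.8554
Highest is class 'class_4' with F1 score = 0.855.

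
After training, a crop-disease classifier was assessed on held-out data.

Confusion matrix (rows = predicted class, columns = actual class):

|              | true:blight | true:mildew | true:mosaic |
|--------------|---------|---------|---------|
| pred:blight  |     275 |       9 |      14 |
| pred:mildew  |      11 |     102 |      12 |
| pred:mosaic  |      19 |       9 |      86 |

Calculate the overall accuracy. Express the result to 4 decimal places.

Accuracy = trace / total = (275+102+86=463) / 537 = 463/537 = 0.8622

0.8622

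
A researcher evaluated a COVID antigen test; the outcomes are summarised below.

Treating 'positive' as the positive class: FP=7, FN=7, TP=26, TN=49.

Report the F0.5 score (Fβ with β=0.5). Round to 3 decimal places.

0.788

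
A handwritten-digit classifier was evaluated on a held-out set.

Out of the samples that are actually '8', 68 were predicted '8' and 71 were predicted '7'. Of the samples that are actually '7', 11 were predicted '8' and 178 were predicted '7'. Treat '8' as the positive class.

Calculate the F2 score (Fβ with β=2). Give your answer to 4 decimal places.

Fβ = (1+β²)·TP / ((1+β²)·TP + β²·FN + FP), with β²=4
= 5·68 / (5·68 + 4·71 + 11) = 0.5354

0.5354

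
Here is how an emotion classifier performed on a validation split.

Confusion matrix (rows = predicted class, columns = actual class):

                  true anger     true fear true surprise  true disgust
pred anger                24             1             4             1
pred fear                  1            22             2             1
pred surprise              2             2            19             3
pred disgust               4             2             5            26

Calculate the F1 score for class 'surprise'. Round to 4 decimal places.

0.6786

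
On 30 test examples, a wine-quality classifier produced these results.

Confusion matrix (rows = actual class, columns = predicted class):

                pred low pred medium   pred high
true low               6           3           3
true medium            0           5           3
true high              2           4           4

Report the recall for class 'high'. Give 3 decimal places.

0.400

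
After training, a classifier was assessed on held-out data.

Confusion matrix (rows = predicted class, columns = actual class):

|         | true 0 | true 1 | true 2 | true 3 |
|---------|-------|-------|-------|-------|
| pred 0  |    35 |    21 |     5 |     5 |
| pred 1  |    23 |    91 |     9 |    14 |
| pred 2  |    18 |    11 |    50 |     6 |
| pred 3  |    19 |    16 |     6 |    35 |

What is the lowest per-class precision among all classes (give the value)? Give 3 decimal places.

Per-class precision (TP/(TP+FP)):
  0: TP=35, FP=21+5+5=31 → 35/66 = 0.5303
  1: TP=91, FP=23+9+14=46 → 91/137 = 0.6642
  2: TP=50, FP=18+11+6=35 → 50/85 = 0.5882
  3: TP=35, FP=19+16+6=41 → 35/76 = 0.4605
Lowest is class '3' with precision = 0.461.

0.461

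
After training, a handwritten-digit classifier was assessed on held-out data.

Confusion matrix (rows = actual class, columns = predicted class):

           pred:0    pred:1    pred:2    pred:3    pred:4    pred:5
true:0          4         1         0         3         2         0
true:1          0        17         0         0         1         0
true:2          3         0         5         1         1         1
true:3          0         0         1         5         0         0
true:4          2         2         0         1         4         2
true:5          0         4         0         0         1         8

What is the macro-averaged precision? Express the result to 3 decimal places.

0.610

Per-class precision (TP/(TP+FP)):
  0: TP=4, FP=0+3+0+2+0=5 → 4/9 = 0.4444
  1: TP=17, FP=1+0+0+2+4=7 → 17/24 = 0.7083
  2: TP=5, FP=0+0+1+0+0=1 → 5/6 = 0.8333
  3: TP=5, FP=3+0+1+1+0=5 → 5/10 = 0.5000
  4: TP=4, FP=2+1+1+0+1=5 → 4/9 = 0.4444
  5: TP=8, FP=0+0+1+0+2=3 → 8/11 = 0.7273
Macro-precision = mean = (0.4444 + 0.7083 + 0.8333 + 0.5000 + 0.4444 + 0.7273) / 6 = 0.610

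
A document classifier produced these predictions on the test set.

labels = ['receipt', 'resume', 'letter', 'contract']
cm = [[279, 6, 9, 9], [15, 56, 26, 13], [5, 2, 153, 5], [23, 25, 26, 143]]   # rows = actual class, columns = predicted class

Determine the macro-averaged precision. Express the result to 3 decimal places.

0.763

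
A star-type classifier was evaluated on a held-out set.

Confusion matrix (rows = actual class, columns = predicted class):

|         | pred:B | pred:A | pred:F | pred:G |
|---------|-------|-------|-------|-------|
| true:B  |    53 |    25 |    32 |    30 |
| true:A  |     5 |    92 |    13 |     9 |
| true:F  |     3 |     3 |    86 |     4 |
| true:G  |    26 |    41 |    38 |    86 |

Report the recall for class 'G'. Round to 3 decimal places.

0.450

Treat 'G' as positive and all other classes as negative.
recall = TP/(TP+FN).
G: TP=86, FN=26+41+38=105 → 86/191 = 0.4503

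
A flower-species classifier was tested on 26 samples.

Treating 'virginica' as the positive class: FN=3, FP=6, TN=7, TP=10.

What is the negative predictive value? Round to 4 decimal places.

0.7000

NPV = TN/(TN+FN) = 7/(7+3) = 0.7000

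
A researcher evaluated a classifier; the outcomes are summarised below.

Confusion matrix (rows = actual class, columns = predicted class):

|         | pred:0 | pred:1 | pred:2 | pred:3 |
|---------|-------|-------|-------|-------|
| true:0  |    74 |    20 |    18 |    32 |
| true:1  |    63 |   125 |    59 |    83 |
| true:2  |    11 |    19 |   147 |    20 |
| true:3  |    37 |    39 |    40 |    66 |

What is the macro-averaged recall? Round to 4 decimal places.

0.5004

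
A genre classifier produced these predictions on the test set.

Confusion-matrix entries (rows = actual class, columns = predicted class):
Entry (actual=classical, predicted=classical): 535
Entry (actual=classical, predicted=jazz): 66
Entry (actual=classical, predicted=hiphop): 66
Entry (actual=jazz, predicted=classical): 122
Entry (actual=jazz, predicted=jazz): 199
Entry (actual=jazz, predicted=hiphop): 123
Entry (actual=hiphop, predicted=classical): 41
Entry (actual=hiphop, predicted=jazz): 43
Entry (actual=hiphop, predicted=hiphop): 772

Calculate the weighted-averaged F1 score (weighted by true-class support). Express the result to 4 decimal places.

0.7551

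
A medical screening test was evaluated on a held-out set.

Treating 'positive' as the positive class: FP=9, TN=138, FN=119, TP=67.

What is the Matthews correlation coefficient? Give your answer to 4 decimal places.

MCC = (TP·TN − FP·FN) / √((TP+FP)(TP+FN)(TN+FP)(TN+FN))
Numerator = 67·138 − 9·119 = 8175
Denominator = √(76·186·147·257) = √534043944 = 23109.3908
MCC = 8175 / 23109.3908 = 0.3538

0.3538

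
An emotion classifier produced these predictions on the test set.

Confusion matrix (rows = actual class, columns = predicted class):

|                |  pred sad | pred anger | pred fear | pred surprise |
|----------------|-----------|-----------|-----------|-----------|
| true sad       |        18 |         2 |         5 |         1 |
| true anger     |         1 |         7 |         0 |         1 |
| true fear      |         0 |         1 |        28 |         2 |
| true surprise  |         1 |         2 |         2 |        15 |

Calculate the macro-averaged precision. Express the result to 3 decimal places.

0.768

Per-class precision (TP/(TP+FP)):
  sad: TP=18, FP=1+0+1=2 → 18/20 = 0.9000
  anger: TP=7, FP=2+1+2=5 → 7/12 = 0.5833
  fear: TP=28, FP=5+0+2=7 → 28/35 = 0.8000
  surprise: TP=15, FP=1+1+2=4 → 15/19 = 0.7895
Macro-precision = mean = (0.9000 + 0.5833 + 0.8000 + 0.7895) / 4 = 0.768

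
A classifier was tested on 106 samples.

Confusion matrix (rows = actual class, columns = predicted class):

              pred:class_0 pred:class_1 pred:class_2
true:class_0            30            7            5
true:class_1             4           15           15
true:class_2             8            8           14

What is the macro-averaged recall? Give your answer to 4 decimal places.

Per-class recall (TP/(TP+FN)):
  class_0: TP=30, FN=7+5=12 → 30/42 = 0.71429
  class_1: TP=15, FN=4+15=19 → 15/34 = 0.44118
  class_2: TP=14, FN=8+8=16 → 14/30 = 0.46667
Macro-recall = mean = (0.71429 + 0.44118 + 0.46667) / 3 = 0.5407

0.5407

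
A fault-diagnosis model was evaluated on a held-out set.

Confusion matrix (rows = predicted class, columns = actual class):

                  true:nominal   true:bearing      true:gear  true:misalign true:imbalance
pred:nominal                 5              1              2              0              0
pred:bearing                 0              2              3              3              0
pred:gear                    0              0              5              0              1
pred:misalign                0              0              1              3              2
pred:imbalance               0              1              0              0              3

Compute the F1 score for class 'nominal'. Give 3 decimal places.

0.769

One-vs-rest for 'nominal': TP = diagonal; FP = other classes predicted 'nominal'; FN = 'nominal' predicted as other.
F1 score = 2·TP/(2·TP+FP+FN).
nominal: TP=5, FP=1+2+0+0=3, FN=0+0+0+0=0 → 10/13 = 0.7692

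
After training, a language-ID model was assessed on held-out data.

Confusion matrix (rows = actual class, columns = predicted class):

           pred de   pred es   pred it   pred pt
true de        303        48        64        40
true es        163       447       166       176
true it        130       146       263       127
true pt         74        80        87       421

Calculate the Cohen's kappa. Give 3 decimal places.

Observed agreement pₒ = trace/N = 1434/2735 = 0.5243
Expected agreement pₑ = Σ (rowᵢ·colᵢ)/N² = (455·670 + 952·721 + 666·580 + 662·764)/2735² = 0.2518
κ = (pₒ − pₑ)/(1 − pₑ) = (0.5243 − 0.2518)/(1 − 0.2518) = 0.364

0.364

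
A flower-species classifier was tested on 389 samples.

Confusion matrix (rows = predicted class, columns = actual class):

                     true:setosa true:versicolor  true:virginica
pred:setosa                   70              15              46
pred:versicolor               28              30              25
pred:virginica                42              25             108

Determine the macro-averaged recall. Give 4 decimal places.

0.5106

Per-class recall (TP/(TP+FN)):
  setosa: TP=70, FN=28+42=70 → 70/140 = 0.50000
  versicolor: TP=30, FN=15+25=40 → 30/70 = 0.42857
  virginica: TP=108, FN=46+25=71 → 108/179 = 0.60335
Macro-recall = mean = (0.50000 + 0.42857 + 0.60335) / 3 = 0.5106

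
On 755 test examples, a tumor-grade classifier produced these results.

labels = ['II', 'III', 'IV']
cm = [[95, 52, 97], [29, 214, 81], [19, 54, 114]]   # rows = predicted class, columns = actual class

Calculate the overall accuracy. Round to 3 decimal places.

Accuracy = trace / total = (95+214+114=423) / 755 = 423/755 = 0.560

0.560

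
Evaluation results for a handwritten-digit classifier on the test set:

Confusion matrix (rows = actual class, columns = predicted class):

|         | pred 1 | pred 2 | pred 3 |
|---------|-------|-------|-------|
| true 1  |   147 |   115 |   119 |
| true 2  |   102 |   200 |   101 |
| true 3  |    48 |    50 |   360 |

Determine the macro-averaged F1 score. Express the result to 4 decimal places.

0.5494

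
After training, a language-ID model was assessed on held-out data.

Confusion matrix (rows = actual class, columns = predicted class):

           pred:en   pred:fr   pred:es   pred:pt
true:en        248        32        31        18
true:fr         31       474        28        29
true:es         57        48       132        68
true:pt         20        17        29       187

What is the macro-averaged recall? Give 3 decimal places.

Per-class recall (TP/(TP+FN)):
  en: TP=248, FN=32+31+18=81 → 248/329 = 0.7538
  fr: TP=474, FN=31+28+29=88 → 474/562 = 0.8434
  es: TP=132, FN=57+48+68=173 → 132/305 = 0.4328
  pt: TP=187, FN=20+17+29=66 → 187/253 = 0.7391
Macro-recall = mean = (0.7538 + 0.8434 + 0.4328 + 0.7391) / 4 = 0.692

0.692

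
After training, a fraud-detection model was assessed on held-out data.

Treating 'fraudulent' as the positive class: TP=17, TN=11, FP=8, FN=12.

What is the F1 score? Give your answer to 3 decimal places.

Precision = TP/(TP+FP) = 17/25 = 0.6800
Recall = TP/(TP+FN) = 17/29 = 0.5862
F1 = 2·TP/(2·TP+FP+FN) = 34/54 = 0.630

0.630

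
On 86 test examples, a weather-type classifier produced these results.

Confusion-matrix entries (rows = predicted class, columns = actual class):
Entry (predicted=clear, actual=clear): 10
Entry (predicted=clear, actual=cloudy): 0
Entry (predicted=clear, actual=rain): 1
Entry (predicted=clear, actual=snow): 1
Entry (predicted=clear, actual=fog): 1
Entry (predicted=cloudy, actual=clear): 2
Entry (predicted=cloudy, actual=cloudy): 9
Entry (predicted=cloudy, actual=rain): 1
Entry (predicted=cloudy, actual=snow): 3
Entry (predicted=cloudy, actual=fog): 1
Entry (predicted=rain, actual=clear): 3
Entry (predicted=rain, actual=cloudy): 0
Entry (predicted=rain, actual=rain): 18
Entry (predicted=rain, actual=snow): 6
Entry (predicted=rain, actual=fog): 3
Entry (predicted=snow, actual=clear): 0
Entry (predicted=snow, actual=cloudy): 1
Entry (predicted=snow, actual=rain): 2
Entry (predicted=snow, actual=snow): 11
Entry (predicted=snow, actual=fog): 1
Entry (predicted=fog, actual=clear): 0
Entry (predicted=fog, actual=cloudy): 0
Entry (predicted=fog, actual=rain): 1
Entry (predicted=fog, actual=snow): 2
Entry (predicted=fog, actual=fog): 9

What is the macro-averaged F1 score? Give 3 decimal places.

0.666

Per-class F1 score (2·TP/(2·TP+FP+FN)):
  clear: TP=10, FP=0+1+1+1=3, FN=2+3+0+0=5 → 20/28 = 0.7143
  cloudy: TP=9, FP=2+1+3+1=7, FN=0+0+1+0=1 → 18/26 = 0.6923
  rain: TP=18, FP=3+0+6+3=12, FN=1+1+2+1=5 → 36/53 = 0.6792
  snow: TP=11, FP=0+1+2+1=4, FN=1+3+6+2=12 → 22/38 = 0.5789
  fog: TP=9, FP=0+0+1+2=3, FN=1+1+3+1=6 → 18/27 = 0.6667
Macro-F1 score = mean = (0.7143 + 0.6923 + 0.6792 + 0.5789 + 0.6667) / 5 = 0.666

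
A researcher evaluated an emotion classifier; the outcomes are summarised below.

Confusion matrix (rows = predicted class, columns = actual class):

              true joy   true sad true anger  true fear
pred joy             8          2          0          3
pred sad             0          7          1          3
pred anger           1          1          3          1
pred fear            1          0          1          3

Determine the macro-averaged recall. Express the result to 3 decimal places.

Per-class recall (TP/(TP+FN)):
  joy: TP=8, FN=0+1+1=2 → 8/10 = 0.8000
  sad: TP=7, FN=2+1+0=3 → 7/10 = 0.7000
  anger: TP=3, FN=0+1+1=2 → 3/5 = 0.6000
  fear: TP=3, FN=3+3+1=7 → 3/10 = 0.3000
Macro-recall = mean = (0.8000 + 0.7000 + 0.6000 + 0.3000) / 4 = 0.600

0.600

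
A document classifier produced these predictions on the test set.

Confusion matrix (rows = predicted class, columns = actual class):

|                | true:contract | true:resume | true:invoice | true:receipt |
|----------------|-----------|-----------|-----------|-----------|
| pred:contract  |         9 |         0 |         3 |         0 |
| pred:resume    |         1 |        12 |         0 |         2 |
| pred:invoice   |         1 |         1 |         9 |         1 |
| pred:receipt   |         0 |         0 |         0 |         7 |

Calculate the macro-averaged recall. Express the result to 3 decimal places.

0.798

Per-class recall (TP/(TP+FN)):
  contract: TP=9, FN=1+1+0=2 → 9/11 = 0.8182
  resume: TP=12, FN=0+1+0=1 → 12/13 = 0.9231
  invoice: TP=9, FN=3+0+0=3 → 9/12 = 0.7500
  receipt: TP=7, FN=0+2+1=3 → 7/10 = 0.7000
Macro-recall = mean = (0.8182 + 0.9231 + 0.7500 + 0.7000) / 4 = 0.798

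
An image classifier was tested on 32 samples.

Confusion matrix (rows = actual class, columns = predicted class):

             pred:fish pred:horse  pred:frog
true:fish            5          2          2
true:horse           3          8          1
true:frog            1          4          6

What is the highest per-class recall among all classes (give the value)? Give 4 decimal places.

0.6667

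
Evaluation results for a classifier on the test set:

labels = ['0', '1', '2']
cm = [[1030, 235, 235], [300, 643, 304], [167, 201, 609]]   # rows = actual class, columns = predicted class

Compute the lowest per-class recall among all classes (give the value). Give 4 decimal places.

Per-class recall (TP/(TP+FN)):
  0: TP=1030, FN=235+235=470 → 1030/1500 = 0.68667
  1: TP=643, FN=300+304=604 → 643/1247 = 0.51564
  2: TP=609, FN=167+201=368 → 609/977 = 0.62334
Lowest is class '1' with recall = 0.5156.

0.5156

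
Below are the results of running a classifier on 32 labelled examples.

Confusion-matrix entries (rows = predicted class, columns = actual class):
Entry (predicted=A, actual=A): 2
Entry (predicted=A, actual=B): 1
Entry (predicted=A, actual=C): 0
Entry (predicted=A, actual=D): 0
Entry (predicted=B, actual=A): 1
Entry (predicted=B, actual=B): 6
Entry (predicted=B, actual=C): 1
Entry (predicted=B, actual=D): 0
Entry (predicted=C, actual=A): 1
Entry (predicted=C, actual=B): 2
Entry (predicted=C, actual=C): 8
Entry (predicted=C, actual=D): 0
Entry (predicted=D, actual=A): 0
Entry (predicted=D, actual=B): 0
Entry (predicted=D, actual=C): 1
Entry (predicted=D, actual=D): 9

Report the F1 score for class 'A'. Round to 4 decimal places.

One-vs-rest for 'A': TP = diagonal; FP = other classes predicted 'A'; FN = 'A' predicted as other.
F1 score = 2·TP/(2·TP+FP+FN).
A: TP=2, FP=1+0+0=1, FN=1+1+0=2 → 4/7 = 0.57143

0.5714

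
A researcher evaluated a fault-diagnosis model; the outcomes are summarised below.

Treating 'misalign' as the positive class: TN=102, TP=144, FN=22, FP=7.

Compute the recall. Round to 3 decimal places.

0.867

Recall = TP/(TP+FN) = 144/(144+22) = 144/166 = 0.867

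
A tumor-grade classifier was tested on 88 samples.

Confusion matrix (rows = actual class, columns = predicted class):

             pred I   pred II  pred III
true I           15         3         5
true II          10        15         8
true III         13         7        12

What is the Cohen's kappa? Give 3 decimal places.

0.228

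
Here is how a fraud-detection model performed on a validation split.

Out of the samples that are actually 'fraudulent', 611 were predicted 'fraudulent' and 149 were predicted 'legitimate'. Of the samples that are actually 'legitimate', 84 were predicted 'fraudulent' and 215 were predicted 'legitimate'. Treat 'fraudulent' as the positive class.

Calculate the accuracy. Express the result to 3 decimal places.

0.780

Accuracy = (TP+TN)/N = (611+215)/1059 = 0.780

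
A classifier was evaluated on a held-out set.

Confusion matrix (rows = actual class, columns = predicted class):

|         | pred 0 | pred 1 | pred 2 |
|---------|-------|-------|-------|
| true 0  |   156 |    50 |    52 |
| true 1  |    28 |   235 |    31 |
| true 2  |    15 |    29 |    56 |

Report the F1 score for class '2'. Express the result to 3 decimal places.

One-vs-rest for '2': TP = diagonal; FP = other classes predicted '2'; FN = '2' predicted as other.
F1 score = 2·TP/(2·TP+FP+FN).
2: TP=56, FP=52+31=83, FN=15+29=44 → 112/239 = 0.4686

0.469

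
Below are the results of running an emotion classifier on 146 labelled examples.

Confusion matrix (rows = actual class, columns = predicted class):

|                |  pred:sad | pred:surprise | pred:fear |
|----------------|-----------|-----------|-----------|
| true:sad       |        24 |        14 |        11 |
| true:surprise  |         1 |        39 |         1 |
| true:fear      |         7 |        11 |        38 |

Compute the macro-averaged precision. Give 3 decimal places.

0.706

Per-class precision (TP/(TP+FP)):
  sad: TP=24, FP=1+7=8 → 24/32 = 0.7500
  surprise: TP=39, FP=14+11=25 → 39/64 = 0.6094
  fear: TP=38, FP=11+1=12 → 38/50 = 0.7600
Macro-precision = mean = (0.7500 + 0.6094 + 0.7600) / 3 = 0.706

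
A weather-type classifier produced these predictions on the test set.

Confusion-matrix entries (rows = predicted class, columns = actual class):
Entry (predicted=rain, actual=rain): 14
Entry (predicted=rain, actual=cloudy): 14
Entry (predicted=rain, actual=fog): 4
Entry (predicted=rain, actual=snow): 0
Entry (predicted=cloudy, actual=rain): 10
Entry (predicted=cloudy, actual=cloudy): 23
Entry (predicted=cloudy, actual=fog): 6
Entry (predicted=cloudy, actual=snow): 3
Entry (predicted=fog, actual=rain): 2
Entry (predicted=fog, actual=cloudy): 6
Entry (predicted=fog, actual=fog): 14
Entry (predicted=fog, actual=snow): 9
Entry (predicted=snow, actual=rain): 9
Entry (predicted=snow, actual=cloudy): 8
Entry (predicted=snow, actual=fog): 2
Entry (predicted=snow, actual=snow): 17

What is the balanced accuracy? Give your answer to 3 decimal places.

0.494

Balanced accuracy = mean of per-class recall.
  rain: recall = 14/35 = 0.4000
  cloudy: recall = 23/51 = 0.4510
  fog: recall = 14/26 = 0.5385
  snow: recall = 17/29 = 0.5862
Mean = (0.4000 + 0.4510 + 0.5385 + 0.5862) / 4 = 0.494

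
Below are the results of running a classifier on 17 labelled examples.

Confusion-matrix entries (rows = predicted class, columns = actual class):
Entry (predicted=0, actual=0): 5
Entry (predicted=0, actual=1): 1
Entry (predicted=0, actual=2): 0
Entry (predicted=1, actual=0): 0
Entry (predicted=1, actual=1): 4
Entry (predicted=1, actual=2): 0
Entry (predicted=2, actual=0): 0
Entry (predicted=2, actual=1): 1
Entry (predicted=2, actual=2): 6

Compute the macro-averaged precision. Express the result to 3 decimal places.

0.897

Per-class precision (TP/(TP+FP)):
  0: TP=5, FP=1+0=1 → 5/6 = 0.8333
  1: TP=4, FP=0+0=0 → 4/4 = 1.0000
  2: TP=6, FP=0+1=1 → 6/7 = 0.8571
Macro-precision = mean = (0.8333 + 1.0000 + 0.8571) / 3 = 0.897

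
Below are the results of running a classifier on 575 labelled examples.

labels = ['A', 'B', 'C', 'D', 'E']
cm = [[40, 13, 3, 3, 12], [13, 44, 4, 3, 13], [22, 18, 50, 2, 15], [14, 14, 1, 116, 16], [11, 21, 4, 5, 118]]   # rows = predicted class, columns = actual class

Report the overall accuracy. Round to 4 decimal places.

Accuracy = trace / total = (40+44+50+116+118=368) / 575 = 368/575 = 0.6400

0.6400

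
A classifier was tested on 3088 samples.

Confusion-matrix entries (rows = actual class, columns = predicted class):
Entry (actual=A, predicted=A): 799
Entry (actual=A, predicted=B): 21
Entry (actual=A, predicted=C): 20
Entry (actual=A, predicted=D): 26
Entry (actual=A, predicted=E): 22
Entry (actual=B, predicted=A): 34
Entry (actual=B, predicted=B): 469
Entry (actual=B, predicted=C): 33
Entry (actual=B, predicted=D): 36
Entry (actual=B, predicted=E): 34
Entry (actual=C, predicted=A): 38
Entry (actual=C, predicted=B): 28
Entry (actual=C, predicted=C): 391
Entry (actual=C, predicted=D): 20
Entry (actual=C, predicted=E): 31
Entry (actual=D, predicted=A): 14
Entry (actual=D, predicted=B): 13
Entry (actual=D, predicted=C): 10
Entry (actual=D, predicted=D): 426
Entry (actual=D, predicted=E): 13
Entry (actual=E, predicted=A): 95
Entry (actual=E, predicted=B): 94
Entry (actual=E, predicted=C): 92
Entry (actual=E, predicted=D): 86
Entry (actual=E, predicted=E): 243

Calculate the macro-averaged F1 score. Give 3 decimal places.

Per-class F1 score (2·TP/(2·TP+FP+FN)):
  A: TP=799, FP=34+38+14+95=181, FN=21+20+26+22=89 → 1598/1868 = 0.8555
  B: TP=469, FP=21+28+13+94=156, FN=34+33+36+34=137 → 938/1231 = 0.7620
  C: TP=391, FP=20+33+10+92=155, FN=38+28+20+31=117 → 782/1054 = 0.7419
  D: TP=426, FP=26+36+20+86=168, FN=14+13+10+13=50 → 852/1070 = 0.7963
  E: TP=243, FP=22+34+31+13=100, FN=95+94+92+86=367 → 486/953 = 0.5100
Macro-F1 score = mean = (0.8555 + 0.7620 + 0.7419 + 0.7963 + 0.5100) / 5 = 0.733

0.733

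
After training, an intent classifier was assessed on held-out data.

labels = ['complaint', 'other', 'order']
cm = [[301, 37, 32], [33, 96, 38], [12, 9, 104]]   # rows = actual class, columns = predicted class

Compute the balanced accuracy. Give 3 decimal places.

Balanced accuracy = mean of per-class recall.
  complaint: recall = 301/370 = 0.8135
  other: recall = 96/167 = 0.5749
  order: recall = 104/125 = 0.8320
Mean = (0.8135 + 0.5749 + 0.8320) / 3 = 0.740

0.740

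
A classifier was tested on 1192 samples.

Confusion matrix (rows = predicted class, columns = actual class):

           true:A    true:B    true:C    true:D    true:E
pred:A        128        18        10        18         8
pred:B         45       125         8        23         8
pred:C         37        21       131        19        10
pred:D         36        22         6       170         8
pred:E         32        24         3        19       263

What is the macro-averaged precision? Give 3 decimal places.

Per-class precision (TP/(TP+FP)):
  A: TP=128, FP=18+10+18+8=54 → 128/182 = 0.7033
  B: TP=125, FP=45+8+23+8=84 → 125/209 = 0.5981
  C: TP=131, FP=37+21+19+10=87 → 131/218 = 0.6009
  D: TP=170, FP=36+22+6+8=72 → 170/242 = 0.7025
  E: TP=263, FP=32+24+3+19=78 → 263/341 = 0.7713
Macro-precision = mean = (0.7033 + 0.5981 + 0.6009 + 0.7025 + 0.7713) / 5 = 0.675

0.675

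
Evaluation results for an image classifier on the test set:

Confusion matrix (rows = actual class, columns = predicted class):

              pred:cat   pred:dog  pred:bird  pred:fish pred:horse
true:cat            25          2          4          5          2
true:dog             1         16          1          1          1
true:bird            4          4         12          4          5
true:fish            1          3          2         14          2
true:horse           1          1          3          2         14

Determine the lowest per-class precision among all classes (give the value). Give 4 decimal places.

Per-class precision (TP/(TP+FP)):
  cat: TP=25, FP=1+4+1+1=7 → 25/32 = 0.78125
  dog: TP=16, FP=2+4+3+1=10 → 16/26 = 0.61538
  bird: TP=12, FP=4+1+2+3=10 → 12/22 = 0.54545
  fish: TP=14, FP=5+1+4+2=12 → 14/26 = 0.53846
  horse: TP=14, FP=2+1+5+2=10 → 14/24 = 0.58333
Lowest is class 'fish' with precision = 0.5385.

0.5385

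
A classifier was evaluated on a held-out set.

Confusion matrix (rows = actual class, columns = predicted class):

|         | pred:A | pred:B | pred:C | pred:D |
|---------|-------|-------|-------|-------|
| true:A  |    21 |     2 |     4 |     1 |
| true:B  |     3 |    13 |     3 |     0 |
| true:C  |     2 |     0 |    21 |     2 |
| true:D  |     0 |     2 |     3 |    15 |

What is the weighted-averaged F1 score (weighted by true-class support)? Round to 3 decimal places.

0.761

Per-class F1 score (2·TP/(2·TP+FP+FN)):
  A: TP=21, FP=3+2+0=5, FN=2+4+1=7 → 42/54 = 0.7778
  B: TP=13, FP=2+0+2=4, FN=3+3+0=6 → 26/36 = 0.7222
  C: TP=21, FP=4+3+3=10, FN=2+0+2=4 → 42/56 = 0.7500
  D: TP=15, FP=1+0+2=3, FN=0+2+3=5 → 30/38 = 0.7895
Weighted-F1 score = Σ (supportᵢ/N)·F1 scoreᵢ with N=92: (28/92)·0.7778 + (19/92)·0.7222 + (25/92)·0.7500 + (20/92)·0.7895 = 0.761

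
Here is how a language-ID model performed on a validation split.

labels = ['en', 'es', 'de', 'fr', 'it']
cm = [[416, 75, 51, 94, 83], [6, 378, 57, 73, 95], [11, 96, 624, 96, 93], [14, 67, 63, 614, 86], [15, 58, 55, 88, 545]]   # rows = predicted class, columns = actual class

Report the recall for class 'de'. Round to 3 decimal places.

recall = TP/(TP+FN).
de: TP=624, FN=51+57+63+55=226 → 624/850 = 0.7341

0.734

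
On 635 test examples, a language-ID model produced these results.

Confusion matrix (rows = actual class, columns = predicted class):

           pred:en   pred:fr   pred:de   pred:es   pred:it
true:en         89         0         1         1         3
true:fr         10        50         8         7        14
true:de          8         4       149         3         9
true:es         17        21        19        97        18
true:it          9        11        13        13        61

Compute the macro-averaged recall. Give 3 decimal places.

0.701

Per-class recall (TP/(TP+FN)):
  en: TP=89, FN=0+1+1+3=5 → 89/94 = 0.9468
  fr: TP=50, FN=10+8+7+14=39 → 50/89 = 0.5618
  de: TP=149, FN=8+4+3+9=24 → 149/173 = 0.8613
  es: TP=97, FN=17+21+19+18=75 → 97/172 = 0.5640
  it: TP=61, FN=9+11+13+13=46 → 61/107 = 0.5701
Macro-recall = mean = (0.9468 + 0.5618 + 0.8613 + 0.5640 + 0.5701) / 5 = 0.701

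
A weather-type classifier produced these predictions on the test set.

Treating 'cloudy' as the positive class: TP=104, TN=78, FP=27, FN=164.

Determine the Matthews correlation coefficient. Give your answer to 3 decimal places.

0.123

MCC = (TP·TN − FP·FN) / √((TP+FP)(TP+FN)(TN+FP)(TN+FN))
Numerator = 104·78 − 27·164 = 3684
Denominator = √(131·268·105·242) = √892094280 = 29867.9474
MCC = 3684 / 29867.9474 = 0.123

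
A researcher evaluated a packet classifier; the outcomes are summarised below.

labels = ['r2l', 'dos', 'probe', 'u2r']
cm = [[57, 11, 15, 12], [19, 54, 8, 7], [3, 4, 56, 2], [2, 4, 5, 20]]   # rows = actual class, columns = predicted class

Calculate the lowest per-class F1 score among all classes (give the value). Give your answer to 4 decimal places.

0.5556

Per-class F1 score (2·TP/(2·TP+FP+FN)):
  r2l: TP=57, FP=19+3+2=24, FN=11+15+12=38 → 114/176 = 0.64773
  dos: TP=54, FP=11+4+4=19, FN=19+8+7=34 → 108/161 = 0.67081
  probe: TP=56, FP=15+8+5=28, FN=3+4+2=9 → 112/149 = 0.75168
  u2r: TP=20, FP=12+7+2=21, FN=2+4+5=11 → 40/72 = 0.55556
Lowest is class 'u2r' with F1 score = 0.5556.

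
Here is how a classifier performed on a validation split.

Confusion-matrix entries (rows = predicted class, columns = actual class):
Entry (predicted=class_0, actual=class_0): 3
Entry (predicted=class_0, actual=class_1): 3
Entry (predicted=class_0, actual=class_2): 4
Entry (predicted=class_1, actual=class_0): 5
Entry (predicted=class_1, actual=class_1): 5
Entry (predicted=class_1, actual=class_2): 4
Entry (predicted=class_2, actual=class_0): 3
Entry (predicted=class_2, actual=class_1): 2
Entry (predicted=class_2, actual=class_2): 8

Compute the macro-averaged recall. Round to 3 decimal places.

0.424

Per-class recall (TP/(TP+FN)):
  class_0: TP=3, FN=5+3=8 → 3/11 = 0.2727
  class_1: TP=5, FN=3+2=5 → 5/10 = 0.5000
  class_2: TP=8, FN=4+4=8 → 8/16 = 0.5000
Macro-recall = mean = (0.2727 + 0.5000 + 0.5000) / 3 = 0.424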